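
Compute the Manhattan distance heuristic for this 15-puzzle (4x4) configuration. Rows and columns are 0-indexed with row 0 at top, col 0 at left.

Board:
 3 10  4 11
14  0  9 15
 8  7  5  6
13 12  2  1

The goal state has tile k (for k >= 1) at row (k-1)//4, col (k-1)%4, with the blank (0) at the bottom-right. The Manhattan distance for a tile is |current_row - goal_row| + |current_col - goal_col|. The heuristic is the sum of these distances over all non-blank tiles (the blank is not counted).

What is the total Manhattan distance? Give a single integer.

Answer: 42

Derivation:
Tile 3: (0,0)->(0,2) = 2
Tile 10: (0,1)->(2,1) = 2
Tile 4: (0,2)->(0,3) = 1
Tile 11: (0,3)->(2,2) = 3
Tile 14: (1,0)->(3,1) = 3
Tile 9: (1,2)->(2,0) = 3
Tile 15: (1,3)->(3,2) = 3
Tile 8: (2,0)->(1,3) = 4
Tile 7: (2,1)->(1,2) = 2
Tile 5: (2,2)->(1,0) = 3
Tile 6: (2,3)->(1,1) = 3
Tile 13: (3,0)->(3,0) = 0
Tile 12: (3,1)->(2,3) = 3
Tile 2: (3,2)->(0,1) = 4
Tile 1: (3,3)->(0,0) = 6
Sum: 2 + 2 + 1 + 3 + 3 + 3 + 3 + 4 + 2 + 3 + 3 + 0 + 3 + 4 + 6 = 42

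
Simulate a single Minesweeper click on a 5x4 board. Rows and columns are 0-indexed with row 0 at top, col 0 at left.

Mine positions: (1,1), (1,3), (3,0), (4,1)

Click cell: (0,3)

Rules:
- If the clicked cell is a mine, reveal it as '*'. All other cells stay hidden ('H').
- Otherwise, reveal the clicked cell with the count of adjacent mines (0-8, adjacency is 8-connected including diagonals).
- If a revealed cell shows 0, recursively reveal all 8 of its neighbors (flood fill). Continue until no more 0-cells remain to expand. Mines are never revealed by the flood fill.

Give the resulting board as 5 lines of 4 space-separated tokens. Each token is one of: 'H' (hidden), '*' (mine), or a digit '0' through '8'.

H H H 1
H H H H
H H H H
H H H H
H H H H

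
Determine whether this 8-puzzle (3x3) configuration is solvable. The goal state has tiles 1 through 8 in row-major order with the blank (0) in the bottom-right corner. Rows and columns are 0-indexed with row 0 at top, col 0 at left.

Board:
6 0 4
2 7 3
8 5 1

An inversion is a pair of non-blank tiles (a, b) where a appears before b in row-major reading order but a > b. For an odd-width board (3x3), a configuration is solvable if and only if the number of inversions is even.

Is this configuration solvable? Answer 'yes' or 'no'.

Answer: yes

Derivation:
Inversions (pairs i<j in row-major order where tile[i] > tile[j] > 0): 16
16 is even, so the puzzle is solvable.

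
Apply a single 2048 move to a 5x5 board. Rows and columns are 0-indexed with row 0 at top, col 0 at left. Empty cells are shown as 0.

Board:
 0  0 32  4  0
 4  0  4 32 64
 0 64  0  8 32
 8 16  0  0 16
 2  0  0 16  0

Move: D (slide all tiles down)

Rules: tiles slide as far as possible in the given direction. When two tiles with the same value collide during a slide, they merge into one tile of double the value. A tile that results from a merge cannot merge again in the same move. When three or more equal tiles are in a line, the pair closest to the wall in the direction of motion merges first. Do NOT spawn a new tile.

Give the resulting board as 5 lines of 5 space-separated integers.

Slide down:
col 0: [0, 4, 0, 8, 2] -> [0, 0, 4, 8, 2]
col 1: [0, 0, 64, 16, 0] -> [0, 0, 0, 64, 16]
col 2: [32, 4, 0, 0, 0] -> [0, 0, 0, 32, 4]
col 3: [4, 32, 8, 0, 16] -> [0, 4, 32, 8, 16]
col 4: [0, 64, 32, 16, 0] -> [0, 0, 64, 32, 16]

Answer:  0  0  0  0  0
 0  0  0  4  0
 4  0  0 32 64
 8 64 32  8 32
 2 16  4 16 16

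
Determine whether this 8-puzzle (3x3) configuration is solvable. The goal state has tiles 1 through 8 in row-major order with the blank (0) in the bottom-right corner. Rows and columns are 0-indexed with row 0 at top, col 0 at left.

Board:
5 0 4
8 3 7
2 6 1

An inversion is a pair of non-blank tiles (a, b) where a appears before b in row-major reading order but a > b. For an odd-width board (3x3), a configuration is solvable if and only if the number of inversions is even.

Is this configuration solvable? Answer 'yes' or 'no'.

Inversions (pairs i<j in row-major order where tile[i] > tile[j] > 0): 19
19 is odd, so the puzzle is not solvable.

Answer: no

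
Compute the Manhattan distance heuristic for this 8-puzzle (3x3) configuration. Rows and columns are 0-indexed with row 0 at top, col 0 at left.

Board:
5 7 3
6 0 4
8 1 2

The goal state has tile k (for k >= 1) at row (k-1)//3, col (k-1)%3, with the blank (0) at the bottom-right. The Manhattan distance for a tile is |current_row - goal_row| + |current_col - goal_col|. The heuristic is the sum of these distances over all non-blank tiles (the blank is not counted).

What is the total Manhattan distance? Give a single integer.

Tile 5: (0,0)->(1,1) = 2
Tile 7: (0,1)->(2,0) = 3
Tile 3: (0,2)->(0,2) = 0
Tile 6: (1,0)->(1,2) = 2
Tile 4: (1,2)->(1,0) = 2
Tile 8: (2,0)->(2,1) = 1
Tile 1: (2,1)->(0,0) = 3
Tile 2: (2,2)->(0,1) = 3
Sum: 2 + 3 + 0 + 2 + 2 + 1 + 3 + 3 = 16

Answer: 16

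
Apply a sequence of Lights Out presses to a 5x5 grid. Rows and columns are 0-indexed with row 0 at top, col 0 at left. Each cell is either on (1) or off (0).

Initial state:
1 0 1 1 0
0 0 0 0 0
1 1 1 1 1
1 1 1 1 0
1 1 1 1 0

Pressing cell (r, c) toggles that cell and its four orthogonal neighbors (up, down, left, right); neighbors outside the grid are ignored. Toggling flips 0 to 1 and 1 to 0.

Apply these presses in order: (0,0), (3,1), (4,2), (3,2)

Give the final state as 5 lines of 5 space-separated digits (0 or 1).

After press 1 at (0,0):
0 1 1 1 0
1 0 0 0 0
1 1 1 1 1
1 1 1 1 0
1 1 1 1 0

After press 2 at (3,1):
0 1 1 1 0
1 0 0 0 0
1 0 1 1 1
0 0 0 1 0
1 0 1 1 0

After press 3 at (4,2):
0 1 1 1 0
1 0 0 0 0
1 0 1 1 1
0 0 1 1 0
1 1 0 0 0

After press 4 at (3,2):
0 1 1 1 0
1 0 0 0 0
1 0 0 1 1
0 1 0 0 0
1 1 1 0 0

Answer: 0 1 1 1 0
1 0 0 0 0
1 0 0 1 1
0 1 0 0 0
1 1 1 0 0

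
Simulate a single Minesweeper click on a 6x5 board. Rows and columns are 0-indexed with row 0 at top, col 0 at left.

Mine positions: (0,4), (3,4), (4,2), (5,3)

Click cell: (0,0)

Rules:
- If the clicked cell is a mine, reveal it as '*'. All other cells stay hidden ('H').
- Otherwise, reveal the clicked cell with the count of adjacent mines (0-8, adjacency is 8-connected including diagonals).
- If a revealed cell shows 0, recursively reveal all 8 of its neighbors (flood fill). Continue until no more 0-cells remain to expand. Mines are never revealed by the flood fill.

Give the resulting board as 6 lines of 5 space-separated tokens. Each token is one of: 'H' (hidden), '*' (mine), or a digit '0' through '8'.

0 0 0 1 H
0 0 0 1 H
0 0 0 1 H
0 1 1 2 H
0 1 H H H
0 1 H H H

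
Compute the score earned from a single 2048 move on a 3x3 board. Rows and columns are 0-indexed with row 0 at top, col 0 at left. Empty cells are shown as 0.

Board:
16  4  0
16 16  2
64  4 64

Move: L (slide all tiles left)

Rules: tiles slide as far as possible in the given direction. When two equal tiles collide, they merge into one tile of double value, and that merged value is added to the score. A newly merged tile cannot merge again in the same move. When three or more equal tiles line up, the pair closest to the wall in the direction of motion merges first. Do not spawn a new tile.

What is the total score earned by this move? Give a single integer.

Answer: 32

Derivation:
Slide left:
row 0: [16, 4, 0] -> [16, 4, 0]  score +0 (running 0)
row 1: [16, 16, 2] -> [32, 2, 0]  score +32 (running 32)
row 2: [64, 4, 64] -> [64, 4, 64]  score +0 (running 32)
Board after move:
16  4  0
32  2  0
64  4 64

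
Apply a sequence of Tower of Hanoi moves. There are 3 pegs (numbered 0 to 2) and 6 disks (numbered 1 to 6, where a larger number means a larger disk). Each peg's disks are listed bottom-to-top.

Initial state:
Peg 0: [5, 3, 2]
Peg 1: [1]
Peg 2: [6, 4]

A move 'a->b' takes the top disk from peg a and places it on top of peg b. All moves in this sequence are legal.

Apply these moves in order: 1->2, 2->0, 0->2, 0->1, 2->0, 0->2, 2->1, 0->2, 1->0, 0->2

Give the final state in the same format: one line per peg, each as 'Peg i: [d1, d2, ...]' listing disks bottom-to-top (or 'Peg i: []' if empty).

After move 1 (1->2):
Peg 0: [5, 3, 2]
Peg 1: []
Peg 2: [6, 4, 1]

After move 2 (2->0):
Peg 0: [5, 3, 2, 1]
Peg 1: []
Peg 2: [6, 4]

After move 3 (0->2):
Peg 0: [5, 3, 2]
Peg 1: []
Peg 2: [6, 4, 1]

After move 4 (0->1):
Peg 0: [5, 3]
Peg 1: [2]
Peg 2: [6, 4, 1]

After move 5 (2->0):
Peg 0: [5, 3, 1]
Peg 1: [2]
Peg 2: [6, 4]

After move 6 (0->2):
Peg 0: [5, 3]
Peg 1: [2]
Peg 2: [6, 4, 1]

After move 7 (2->1):
Peg 0: [5, 3]
Peg 1: [2, 1]
Peg 2: [6, 4]

After move 8 (0->2):
Peg 0: [5]
Peg 1: [2, 1]
Peg 2: [6, 4, 3]

After move 9 (1->0):
Peg 0: [5, 1]
Peg 1: [2]
Peg 2: [6, 4, 3]

After move 10 (0->2):
Peg 0: [5]
Peg 1: [2]
Peg 2: [6, 4, 3, 1]

Answer: Peg 0: [5]
Peg 1: [2]
Peg 2: [6, 4, 3, 1]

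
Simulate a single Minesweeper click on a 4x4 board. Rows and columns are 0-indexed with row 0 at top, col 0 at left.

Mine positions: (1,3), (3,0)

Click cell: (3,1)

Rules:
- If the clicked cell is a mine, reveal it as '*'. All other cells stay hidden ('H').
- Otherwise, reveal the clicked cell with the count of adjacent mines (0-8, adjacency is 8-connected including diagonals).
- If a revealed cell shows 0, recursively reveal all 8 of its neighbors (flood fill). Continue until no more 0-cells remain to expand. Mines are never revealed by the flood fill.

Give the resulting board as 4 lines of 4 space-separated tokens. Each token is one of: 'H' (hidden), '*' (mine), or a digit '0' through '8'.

H H H H
H H H H
H H H H
H 1 H H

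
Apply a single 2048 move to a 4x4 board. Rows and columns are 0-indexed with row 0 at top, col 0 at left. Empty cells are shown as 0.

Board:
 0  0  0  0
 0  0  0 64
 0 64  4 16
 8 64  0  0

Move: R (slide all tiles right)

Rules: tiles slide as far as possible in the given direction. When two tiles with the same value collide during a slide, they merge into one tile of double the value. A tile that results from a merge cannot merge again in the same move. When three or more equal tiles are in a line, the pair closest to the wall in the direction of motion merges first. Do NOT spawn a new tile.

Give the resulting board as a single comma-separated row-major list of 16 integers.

Slide right:
row 0: [0, 0, 0, 0] -> [0, 0, 0, 0]
row 1: [0, 0, 0, 64] -> [0, 0, 0, 64]
row 2: [0, 64, 4, 16] -> [0, 64, 4, 16]
row 3: [8, 64, 0, 0] -> [0, 0, 8, 64]

Answer: 0, 0, 0, 0, 0, 0, 0, 64, 0, 64, 4, 16, 0, 0, 8, 64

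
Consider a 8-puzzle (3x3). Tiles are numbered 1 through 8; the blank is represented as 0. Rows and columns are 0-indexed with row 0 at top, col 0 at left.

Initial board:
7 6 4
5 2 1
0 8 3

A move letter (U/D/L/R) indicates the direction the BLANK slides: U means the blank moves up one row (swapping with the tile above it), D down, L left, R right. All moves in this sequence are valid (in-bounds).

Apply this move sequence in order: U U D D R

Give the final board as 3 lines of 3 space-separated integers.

Answer: 7 6 4
5 2 1
8 0 3

Derivation:
After move 1 (U):
7 6 4
0 2 1
5 8 3

After move 2 (U):
0 6 4
7 2 1
5 8 3

After move 3 (D):
7 6 4
0 2 1
5 8 3

After move 4 (D):
7 6 4
5 2 1
0 8 3

After move 5 (R):
7 6 4
5 2 1
8 0 3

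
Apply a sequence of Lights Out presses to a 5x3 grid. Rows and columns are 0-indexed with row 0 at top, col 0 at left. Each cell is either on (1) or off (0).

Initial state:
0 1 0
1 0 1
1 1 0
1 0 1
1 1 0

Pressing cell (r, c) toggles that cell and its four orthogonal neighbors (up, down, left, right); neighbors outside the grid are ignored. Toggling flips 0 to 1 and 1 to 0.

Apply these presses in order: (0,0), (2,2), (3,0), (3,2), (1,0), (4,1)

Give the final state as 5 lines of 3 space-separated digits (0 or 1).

After press 1 at (0,0):
1 0 0
0 0 1
1 1 0
1 0 1
1 1 0

After press 2 at (2,2):
1 0 0
0 0 0
1 0 1
1 0 0
1 1 0

After press 3 at (3,0):
1 0 0
0 0 0
0 0 1
0 1 0
0 1 0

After press 4 at (3,2):
1 0 0
0 0 0
0 0 0
0 0 1
0 1 1

After press 5 at (1,0):
0 0 0
1 1 0
1 0 0
0 0 1
0 1 1

After press 6 at (4,1):
0 0 0
1 1 0
1 0 0
0 1 1
1 0 0

Answer: 0 0 0
1 1 0
1 0 0
0 1 1
1 0 0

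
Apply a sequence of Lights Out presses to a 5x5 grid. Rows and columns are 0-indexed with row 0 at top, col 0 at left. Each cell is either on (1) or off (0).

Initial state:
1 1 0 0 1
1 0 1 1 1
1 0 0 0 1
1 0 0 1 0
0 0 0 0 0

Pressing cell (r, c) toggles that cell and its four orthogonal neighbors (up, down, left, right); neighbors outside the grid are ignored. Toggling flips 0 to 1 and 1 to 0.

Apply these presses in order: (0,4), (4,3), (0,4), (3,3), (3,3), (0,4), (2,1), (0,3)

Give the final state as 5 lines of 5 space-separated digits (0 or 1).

Answer: 1 1 1 0 1
1 1 1 0 0
0 1 1 0 1
1 1 0 0 0
0 0 1 1 1

Derivation:
After press 1 at (0,4):
1 1 0 1 0
1 0 1 1 0
1 0 0 0 1
1 0 0 1 0
0 0 0 0 0

After press 2 at (4,3):
1 1 0 1 0
1 0 1 1 0
1 0 0 0 1
1 0 0 0 0
0 0 1 1 1

After press 3 at (0,4):
1 1 0 0 1
1 0 1 1 1
1 0 0 0 1
1 0 0 0 0
0 0 1 1 1

After press 4 at (3,3):
1 1 0 0 1
1 0 1 1 1
1 0 0 1 1
1 0 1 1 1
0 0 1 0 1

After press 5 at (3,3):
1 1 0 0 1
1 0 1 1 1
1 0 0 0 1
1 0 0 0 0
0 0 1 1 1

After press 6 at (0,4):
1 1 0 1 0
1 0 1 1 0
1 0 0 0 1
1 0 0 0 0
0 0 1 1 1

After press 7 at (2,1):
1 1 0 1 0
1 1 1 1 0
0 1 1 0 1
1 1 0 0 0
0 0 1 1 1

After press 8 at (0,3):
1 1 1 0 1
1 1 1 0 0
0 1 1 0 1
1 1 0 0 0
0 0 1 1 1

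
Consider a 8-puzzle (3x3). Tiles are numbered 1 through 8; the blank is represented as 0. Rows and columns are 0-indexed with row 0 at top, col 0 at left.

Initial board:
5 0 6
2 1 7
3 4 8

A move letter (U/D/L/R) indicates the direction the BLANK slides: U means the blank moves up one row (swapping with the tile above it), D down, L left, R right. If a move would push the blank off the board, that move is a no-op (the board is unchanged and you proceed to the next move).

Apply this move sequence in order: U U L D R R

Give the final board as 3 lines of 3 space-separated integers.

After move 1 (U):
5 0 6
2 1 7
3 4 8

After move 2 (U):
5 0 6
2 1 7
3 4 8

After move 3 (L):
0 5 6
2 1 7
3 4 8

After move 4 (D):
2 5 6
0 1 7
3 4 8

After move 5 (R):
2 5 6
1 0 7
3 4 8

After move 6 (R):
2 5 6
1 7 0
3 4 8

Answer: 2 5 6
1 7 0
3 4 8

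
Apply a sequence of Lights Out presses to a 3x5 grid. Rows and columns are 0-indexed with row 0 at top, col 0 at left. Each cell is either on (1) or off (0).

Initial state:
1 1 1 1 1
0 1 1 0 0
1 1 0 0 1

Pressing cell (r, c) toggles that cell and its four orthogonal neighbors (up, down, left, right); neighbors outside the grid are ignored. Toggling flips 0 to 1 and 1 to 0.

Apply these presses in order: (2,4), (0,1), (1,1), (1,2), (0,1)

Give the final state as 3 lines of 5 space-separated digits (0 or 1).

After press 1 at (2,4):
1 1 1 1 1
0 1 1 0 1
1 1 0 1 0

After press 2 at (0,1):
0 0 0 1 1
0 0 1 0 1
1 1 0 1 0

After press 3 at (1,1):
0 1 0 1 1
1 1 0 0 1
1 0 0 1 0

After press 4 at (1,2):
0 1 1 1 1
1 0 1 1 1
1 0 1 1 0

After press 5 at (0,1):
1 0 0 1 1
1 1 1 1 1
1 0 1 1 0

Answer: 1 0 0 1 1
1 1 1 1 1
1 0 1 1 0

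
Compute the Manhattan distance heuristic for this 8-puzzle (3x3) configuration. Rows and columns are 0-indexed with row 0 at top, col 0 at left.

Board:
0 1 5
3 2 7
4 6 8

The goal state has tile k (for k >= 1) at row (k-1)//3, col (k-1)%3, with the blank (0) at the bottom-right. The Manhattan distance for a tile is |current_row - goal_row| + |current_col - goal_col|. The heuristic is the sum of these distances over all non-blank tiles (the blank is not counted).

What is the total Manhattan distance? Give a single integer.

Tile 1: (0,1)->(0,0) = 1
Tile 5: (0,2)->(1,1) = 2
Tile 3: (1,0)->(0,2) = 3
Tile 2: (1,1)->(0,1) = 1
Tile 7: (1,2)->(2,0) = 3
Tile 4: (2,0)->(1,0) = 1
Tile 6: (2,1)->(1,2) = 2
Tile 8: (2,2)->(2,1) = 1
Sum: 1 + 2 + 3 + 1 + 3 + 1 + 2 + 1 = 14

Answer: 14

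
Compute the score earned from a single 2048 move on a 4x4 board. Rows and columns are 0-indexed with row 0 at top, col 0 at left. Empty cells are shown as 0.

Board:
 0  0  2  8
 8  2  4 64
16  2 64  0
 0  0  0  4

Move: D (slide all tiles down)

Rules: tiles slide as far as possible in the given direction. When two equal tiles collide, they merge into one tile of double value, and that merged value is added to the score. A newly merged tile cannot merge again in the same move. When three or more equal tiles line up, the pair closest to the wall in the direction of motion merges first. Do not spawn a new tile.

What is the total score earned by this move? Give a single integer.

Slide down:
col 0: [0, 8, 16, 0] -> [0, 0, 8, 16]  score +0 (running 0)
col 1: [0, 2, 2, 0] -> [0, 0, 0, 4]  score +4 (running 4)
col 2: [2, 4, 64, 0] -> [0, 2, 4, 64]  score +0 (running 4)
col 3: [8, 64, 0, 4] -> [0, 8, 64, 4]  score +0 (running 4)
Board after move:
 0  0  0  0
 0  0  2  8
 8  0  4 64
16  4 64  4

Answer: 4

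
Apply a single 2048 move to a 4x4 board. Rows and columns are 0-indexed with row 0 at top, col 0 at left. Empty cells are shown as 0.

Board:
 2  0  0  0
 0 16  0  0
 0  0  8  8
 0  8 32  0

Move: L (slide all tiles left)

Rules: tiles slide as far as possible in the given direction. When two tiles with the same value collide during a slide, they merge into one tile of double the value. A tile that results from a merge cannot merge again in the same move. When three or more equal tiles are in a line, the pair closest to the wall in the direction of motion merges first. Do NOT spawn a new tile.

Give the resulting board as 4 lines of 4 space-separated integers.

Answer:  2  0  0  0
16  0  0  0
16  0  0  0
 8 32  0  0

Derivation:
Slide left:
row 0: [2, 0, 0, 0] -> [2, 0, 0, 0]
row 1: [0, 16, 0, 0] -> [16, 0, 0, 0]
row 2: [0, 0, 8, 8] -> [16, 0, 0, 0]
row 3: [0, 8, 32, 0] -> [8, 32, 0, 0]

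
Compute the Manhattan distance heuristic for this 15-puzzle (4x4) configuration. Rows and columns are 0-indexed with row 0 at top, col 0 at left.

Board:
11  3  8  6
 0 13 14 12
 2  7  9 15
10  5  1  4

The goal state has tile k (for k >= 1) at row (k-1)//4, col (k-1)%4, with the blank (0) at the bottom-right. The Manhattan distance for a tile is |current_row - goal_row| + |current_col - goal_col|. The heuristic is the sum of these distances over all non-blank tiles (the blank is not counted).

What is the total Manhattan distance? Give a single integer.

Tile 11: at (0,0), goal (2,2), distance |0-2|+|0-2| = 4
Tile 3: at (0,1), goal (0,2), distance |0-0|+|1-2| = 1
Tile 8: at (0,2), goal (1,3), distance |0-1|+|2-3| = 2
Tile 6: at (0,3), goal (1,1), distance |0-1|+|3-1| = 3
Tile 13: at (1,1), goal (3,0), distance |1-3|+|1-0| = 3
Tile 14: at (1,2), goal (3,1), distance |1-3|+|2-1| = 3
Tile 12: at (1,3), goal (2,3), distance |1-2|+|3-3| = 1
Tile 2: at (2,0), goal (0,1), distance |2-0|+|0-1| = 3
Tile 7: at (2,1), goal (1,2), distance |2-1|+|1-2| = 2
Tile 9: at (2,2), goal (2,0), distance |2-2|+|2-0| = 2
Tile 15: at (2,3), goal (3,2), distance |2-3|+|3-2| = 2
Tile 10: at (3,0), goal (2,1), distance |3-2|+|0-1| = 2
Tile 5: at (3,1), goal (1,0), distance |3-1|+|1-0| = 3
Tile 1: at (3,2), goal (0,0), distance |3-0|+|2-0| = 5
Tile 4: at (3,3), goal (0,3), distance |3-0|+|3-3| = 3
Sum: 4 + 1 + 2 + 3 + 3 + 3 + 1 + 3 + 2 + 2 + 2 + 2 + 3 + 5 + 3 = 39

Answer: 39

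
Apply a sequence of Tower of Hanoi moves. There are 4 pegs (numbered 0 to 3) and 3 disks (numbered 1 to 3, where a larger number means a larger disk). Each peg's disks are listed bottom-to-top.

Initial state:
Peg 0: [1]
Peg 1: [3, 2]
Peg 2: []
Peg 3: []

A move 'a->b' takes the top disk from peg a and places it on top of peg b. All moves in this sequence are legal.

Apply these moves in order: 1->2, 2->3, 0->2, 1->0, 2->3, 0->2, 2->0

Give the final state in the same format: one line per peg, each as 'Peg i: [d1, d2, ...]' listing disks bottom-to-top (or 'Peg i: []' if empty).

Answer: Peg 0: [3]
Peg 1: []
Peg 2: []
Peg 3: [2, 1]

Derivation:
After move 1 (1->2):
Peg 0: [1]
Peg 1: [3]
Peg 2: [2]
Peg 3: []

After move 2 (2->3):
Peg 0: [1]
Peg 1: [3]
Peg 2: []
Peg 3: [2]

After move 3 (0->2):
Peg 0: []
Peg 1: [3]
Peg 2: [1]
Peg 3: [2]

After move 4 (1->0):
Peg 0: [3]
Peg 1: []
Peg 2: [1]
Peg 3: [2]

After move 5 (2->3):
Peg 0: [3]
Peg 1: []
Peg 2: []
Peg 3: [2, 1]

After move 6 (0->2):
Peg 0: []
Peg 1: []
Peg 2: [3]
Peg 3: [2, 1]

After move 7 (2->0):
Peg 0: [3]
Peg 1: []
Peg 2: []
Peg 3: [2, 1]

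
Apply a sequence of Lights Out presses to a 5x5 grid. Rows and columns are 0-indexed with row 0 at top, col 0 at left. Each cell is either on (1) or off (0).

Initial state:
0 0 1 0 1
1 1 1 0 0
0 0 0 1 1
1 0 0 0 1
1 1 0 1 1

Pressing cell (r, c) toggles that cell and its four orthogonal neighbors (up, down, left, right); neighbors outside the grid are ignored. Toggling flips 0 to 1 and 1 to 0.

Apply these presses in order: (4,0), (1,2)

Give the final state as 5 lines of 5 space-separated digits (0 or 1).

Answer: 0 0 0 0 1
1 0 0 1 0
0 0 1 1 1
0 0 0 0 1
0 0 0 1 1

Derivation:
After press 1 at (4,0):
0 0 1 0 1
1 1 1 0 0
0 0 0 1 1
0 0 0 0 1
0 0 0 1 1

After press 2 at (1,2):
0 0 0 0 1
1 0 0 1 0
0 0 1 1 1
0 0 0 0 1
0 0 0 1 1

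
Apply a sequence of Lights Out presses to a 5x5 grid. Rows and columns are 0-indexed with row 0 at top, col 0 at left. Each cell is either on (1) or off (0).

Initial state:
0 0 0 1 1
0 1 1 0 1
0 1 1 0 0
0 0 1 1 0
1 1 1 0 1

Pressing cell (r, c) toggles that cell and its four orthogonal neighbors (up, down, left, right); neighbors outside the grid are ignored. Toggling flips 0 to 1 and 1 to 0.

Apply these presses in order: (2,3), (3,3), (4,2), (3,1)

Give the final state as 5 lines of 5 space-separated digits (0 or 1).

After press 1 at (2,3):
0 0 0 1 1
0 1 1 1 1
0 1 0 1 1
0 0 1 0 0
1 1 1 0 1

After press 2 at (3,3):
0 0 0 1 1
0 1 1 1 1
0 1 0 0 1
0 0 0 1 1
1 1 1 1 1

After press 3 at (4,2):
0 0 0 1 1
0 1 1 1 1
0 1 0 0 1
0 0 1 1 1
1 0 0 0 1

After press 4 at (3,1):
0 0 0 1 1
0 1 1 1 1
0 0 0 0 1
1 1 0 1 1
1 1 0 0 1

Answer: 0 0 0 1 1
0 1 1 1 1
0 0 0 0 1
1 1 0 1 1
1 1 0 0 1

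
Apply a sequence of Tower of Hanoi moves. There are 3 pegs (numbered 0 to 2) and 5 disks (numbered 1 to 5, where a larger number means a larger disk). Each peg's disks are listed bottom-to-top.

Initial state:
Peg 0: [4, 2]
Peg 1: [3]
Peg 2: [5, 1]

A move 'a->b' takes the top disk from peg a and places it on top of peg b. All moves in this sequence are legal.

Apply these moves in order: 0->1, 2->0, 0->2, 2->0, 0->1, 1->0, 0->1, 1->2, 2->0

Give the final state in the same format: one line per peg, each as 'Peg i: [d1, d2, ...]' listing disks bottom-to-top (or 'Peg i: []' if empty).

Answer: Peg 0: [4, 1]
Peg 1: [3, 2]
Peg 2: [5]

Derivation:
After move 1 (0->1):
Peg 0: [4]
Peg 1: [3, 2]
Peg 2: [5, 1]

After move 2 (2->0):
Peg 0: [4, 1]
Peg 1: [3, 2]
Peg 2: [5]

After move 3 (0->2):
Peg 0: [4]
Peg 1: [3, 2]
Peg 2: [5, 1]

After move 4 (2->0):
Peg 0: [4, 1]
Peg 1: [3, 2]
Peg 2: [5]

After move 5 (0->1):
Peg 0: [4]
Peg 1: [3, 2, 1]
Peg 2: [5]

After move 6 (1->0):
Peg 0: [4, 1]
Peg 1: [3, 2]
Peg 2: [5]

After move 7 (0->1):
Peg 0: [4]
Peg 1: [3, 2, 1]
Peg 2: [5]

After move 8 (1->2):
Peg 0: [4]
Peg 1: [3, 2]
Peg 2: [5, 1]

After move 9 (2->0):
Peg 0: [4, 1]
Peg 1: [3, 2]
Peg 2: [5]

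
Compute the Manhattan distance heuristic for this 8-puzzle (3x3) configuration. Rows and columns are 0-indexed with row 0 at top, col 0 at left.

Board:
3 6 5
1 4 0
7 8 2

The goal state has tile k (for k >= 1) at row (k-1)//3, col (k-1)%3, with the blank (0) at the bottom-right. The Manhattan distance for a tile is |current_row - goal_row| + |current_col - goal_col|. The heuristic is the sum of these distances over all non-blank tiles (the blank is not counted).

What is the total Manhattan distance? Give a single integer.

Tile 3: (0,0)->(0,2) = 2
Tile 6: (0,1)->(1,2) = 2
Tile 5: (0,2)->(1,1) = 2
Tile 1: (1,0)->(0,0) = 1
Tile 4: (1,1)->(1,0) = 1
Tile 7: (2,0)->(2,0) = 0
Tile 8: (2,1)->(2,1) = 0
Tile 2: (2,2)->(0,1) = 3
Sum: 2 + 2 + 2 + 1 + 1 + 0 + 0 + 3 = 11

Answer: 11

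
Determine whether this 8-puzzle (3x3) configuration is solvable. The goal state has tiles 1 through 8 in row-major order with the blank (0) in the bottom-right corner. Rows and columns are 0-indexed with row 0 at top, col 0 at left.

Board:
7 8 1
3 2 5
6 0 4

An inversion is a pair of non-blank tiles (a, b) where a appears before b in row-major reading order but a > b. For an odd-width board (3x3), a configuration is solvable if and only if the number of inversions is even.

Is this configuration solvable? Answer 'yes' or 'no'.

Inversions (pairs i<j in row-major order where tile[i] > tile[j] > 0): 15
15 is odd, so the puzzle is not solvable.

Answer: no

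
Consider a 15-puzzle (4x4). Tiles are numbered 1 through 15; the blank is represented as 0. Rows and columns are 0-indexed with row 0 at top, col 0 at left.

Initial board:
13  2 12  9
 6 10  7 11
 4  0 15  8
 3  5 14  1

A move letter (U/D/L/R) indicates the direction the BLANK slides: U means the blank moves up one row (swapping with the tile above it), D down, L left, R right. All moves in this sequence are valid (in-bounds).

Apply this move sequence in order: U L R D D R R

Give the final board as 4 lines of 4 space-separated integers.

Answer: 13  2 12  9
 6 10  7 11
 4  5 15  8
 3 14  1  0

Derivation:
After move 1 (U):
13  2 12  9
 6  0  7 11
 4 10 15  8
 3  5 14  1

After move 2 (L):
13  2 12  9
 0  6  7 11
 4 10 15  8
 3  5 14  1

After move 3 (R):
13  2 12  9
 6  0  7 11
 4 10 15  8
 3  5 14  1

After move 4 (D):
13  2 12  9
 6 10  7 11
 4  0 15  8
 3  5 14  1

After move 5 (D):
13  2 12  9
 6 10  7 11
 4  5 15  8
 3  0 14  1

After move 6 (R):
13  2 12  9
 6 10  7 11
 4  5 15  8
 3 14  0  1

After move 7 (R):
13  2 12  9
 6 10  7 11
 4  5 15  8
 3 14  1  0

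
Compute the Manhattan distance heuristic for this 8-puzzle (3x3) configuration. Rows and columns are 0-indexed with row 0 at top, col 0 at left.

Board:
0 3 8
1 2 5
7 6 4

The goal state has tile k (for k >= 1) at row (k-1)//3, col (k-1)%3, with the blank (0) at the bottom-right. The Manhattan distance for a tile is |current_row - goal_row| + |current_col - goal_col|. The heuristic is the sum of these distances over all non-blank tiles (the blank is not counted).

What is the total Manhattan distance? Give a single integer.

Answer: 12

Derivation:
Tile 3: at (0,1), goal (0,2), distance |0-0|+|1-2| = 1
Tile 8: at (0,2), goal (2,1), distance |0-2|+|2-1| = 3
Tile 1: at (1,0), goal (0,0), distance |1-0|+|0-0| = 1
Tile 2: at (1,1), goal (0,1), distance |1-0|+|1-1| = 1
Tile 5: at (1,2), goal (1,1), distance |1-1|+|2-1| = 1
Tile 7: at (2,0), goal (2,0), distance |2-2|+|0-0| = 0
Tile 6: at (2,1), goal (1,2), distance |2-1|+|1-2| = 2
Tile 4: at (2,2), goal (1,0), distance |2-1|+|2-0| = 3
Sum: 1 + 3 + 1 + 1 + 1 + 0 + 2 + 3 = 12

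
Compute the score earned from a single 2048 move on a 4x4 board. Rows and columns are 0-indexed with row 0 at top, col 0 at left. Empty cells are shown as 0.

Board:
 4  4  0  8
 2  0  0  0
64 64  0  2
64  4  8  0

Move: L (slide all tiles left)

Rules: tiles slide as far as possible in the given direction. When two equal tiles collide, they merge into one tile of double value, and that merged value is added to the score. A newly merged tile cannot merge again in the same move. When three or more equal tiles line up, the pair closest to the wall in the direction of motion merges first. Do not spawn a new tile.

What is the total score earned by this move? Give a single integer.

Answer: 136

Derivation:
Slide left:
row 0: [4, 4, 0, 8] -> [8, 8, 0, 0]  score +8 (running 8)
row 1: [2, 0, 0, 0] -> [2, 0, 0, 0]  score +0 (running 8)
row 2: [64, 64, 0, 2] -> [128, 2, 0, 0]  score +128 (running 136)
row 3: [64, 4, 8, 0] -> [64, 4, 8, 0]  score +0 (running 136)
Board after move:
  8   8   0   0
  2   0   0   0
128   2   0   0
 64   4   8   0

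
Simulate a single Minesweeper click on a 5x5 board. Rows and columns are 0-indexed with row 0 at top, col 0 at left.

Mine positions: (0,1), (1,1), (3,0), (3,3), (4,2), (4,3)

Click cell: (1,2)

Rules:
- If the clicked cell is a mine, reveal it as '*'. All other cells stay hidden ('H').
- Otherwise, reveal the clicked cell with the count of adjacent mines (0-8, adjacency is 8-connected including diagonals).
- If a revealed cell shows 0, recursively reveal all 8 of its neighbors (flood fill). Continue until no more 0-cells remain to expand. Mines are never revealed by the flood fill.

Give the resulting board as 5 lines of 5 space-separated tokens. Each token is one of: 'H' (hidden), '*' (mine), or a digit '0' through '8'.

H H H H H
H H 2 H H
H H H H H
H H H H H
H H H H H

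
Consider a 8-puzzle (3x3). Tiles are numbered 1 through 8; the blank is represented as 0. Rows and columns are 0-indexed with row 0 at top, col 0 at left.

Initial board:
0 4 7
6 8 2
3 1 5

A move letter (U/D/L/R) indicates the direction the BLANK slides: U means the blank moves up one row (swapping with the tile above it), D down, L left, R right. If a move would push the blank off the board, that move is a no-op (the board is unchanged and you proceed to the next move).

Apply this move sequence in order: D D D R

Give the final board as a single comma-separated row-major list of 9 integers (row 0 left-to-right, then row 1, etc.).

After move 1 (D):
6 4 7
0 8 2
3 1 5

After move 2 (D):
6 4 7
3 8 2
0 1 5

After move 3 (D):
6 4 7
3 8 2
0 1 5

After move 4 (R):
6 4 7
3 8 2
1 0 5

Answer: 6, 4, 7, 3, 8, 2, 1, 0, 5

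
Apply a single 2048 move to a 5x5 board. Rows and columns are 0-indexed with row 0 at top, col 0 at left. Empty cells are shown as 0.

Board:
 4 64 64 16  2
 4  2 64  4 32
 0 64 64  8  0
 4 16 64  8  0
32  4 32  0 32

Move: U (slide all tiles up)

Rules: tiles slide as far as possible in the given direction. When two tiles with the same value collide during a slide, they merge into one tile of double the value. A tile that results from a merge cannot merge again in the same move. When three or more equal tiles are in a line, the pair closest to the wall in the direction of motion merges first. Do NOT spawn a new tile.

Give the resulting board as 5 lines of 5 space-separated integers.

Answer:   8  64 128  16   2
  4   2 128   4  64
 32  64  32  16   0
  0  16   0   0   0
  0   4   0   0   0

Derivation:
Slide up:
col 0: [4, 4, 0, 4, 32] -> [8, 4, 32, 0, 0]
col 1: [64, 2, 64, 16, 4] -> [64, 2, 64, 16, 4]
col 2: [64, 64, 64, 64, 32] -> [128, 128, 32, 0, 0]
col 3: [16, 4, 8, 8, 0] -> [16, 4, 16, 0, 0]
col 4: [2, 32, 0, 0, 32] -> [2, 64, 0, 0, 0]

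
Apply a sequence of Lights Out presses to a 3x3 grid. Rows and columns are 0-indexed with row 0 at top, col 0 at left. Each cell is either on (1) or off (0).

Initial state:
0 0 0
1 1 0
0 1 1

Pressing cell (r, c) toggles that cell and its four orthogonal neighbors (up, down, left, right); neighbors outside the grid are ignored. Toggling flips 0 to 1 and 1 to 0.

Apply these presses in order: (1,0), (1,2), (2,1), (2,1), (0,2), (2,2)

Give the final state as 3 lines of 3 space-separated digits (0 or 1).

Answer: 1 1 0
0 1 1
1 0 1

Derivation:
After press 1 at (1,0):
1 0 0
0 0 0
1 1 1

After press 2 at (1,2):
1 0 1
0 1 1
1 1 0

After press 3 at (2,1):
1 0 1
0 0 1
0 0 1

After press 4 at (2,1):
1 0 1
0 1 1
1 1 0

After press 5 at (0,2):
1 1 0
0 1 0
1 1 0

After press 6 at (2,2):
1 1 0
0 1 1
1 0 1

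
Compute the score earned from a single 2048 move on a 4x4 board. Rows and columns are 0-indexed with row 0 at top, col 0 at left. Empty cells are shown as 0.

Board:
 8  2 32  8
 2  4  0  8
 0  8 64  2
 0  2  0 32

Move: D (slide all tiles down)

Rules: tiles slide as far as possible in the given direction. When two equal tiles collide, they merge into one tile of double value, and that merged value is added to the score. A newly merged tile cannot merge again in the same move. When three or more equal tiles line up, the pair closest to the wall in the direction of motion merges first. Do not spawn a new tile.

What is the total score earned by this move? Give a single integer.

Slide down:
col 0: [8, 2, 0, 0] -> [0, 0, 8, 2]  score +0 (running 0)
col 1: [2, 4, 8, 2] -> [2, 4, 8, 2]  score +0 (running 0)
col 2: [32, 0, 64, 0] -> [0, 0, 32, 64]  score +0 (running 0)
col 3: [8, 8, 2, 32] -> [0, 16, 2, 32]  score +16 (running 16)
Board after move:
 0  2  0  0
 0  4  0 16
 8  8 32  2
 2  2 64 32

Answer: 16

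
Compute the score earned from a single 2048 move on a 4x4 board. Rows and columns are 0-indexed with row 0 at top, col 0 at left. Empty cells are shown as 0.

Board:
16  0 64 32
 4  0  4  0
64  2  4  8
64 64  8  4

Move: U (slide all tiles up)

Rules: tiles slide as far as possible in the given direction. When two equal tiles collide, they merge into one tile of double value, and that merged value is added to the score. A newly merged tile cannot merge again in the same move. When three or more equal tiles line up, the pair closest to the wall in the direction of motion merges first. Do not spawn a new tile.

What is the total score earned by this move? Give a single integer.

Slide up:
col 0: [16, 4, 64, 64] -> [16, 4, 128, 0]  score +128 (running 128)
col 1: [0, 0, 2, 64] -> [2, 64, 0, 0]  score +0 (running 128)
col 2: [64, 4, 4, 8] -> [64, 8, 8, 0]  score +8 (running 136)
col 3: [32, 0, 8, 4] -> [32, 8, 4, 0]  score +0 (running 136)
Board after move:
 16   2  64  32
  4  64   8   8
128   0   8   4
  0   0   0   0

Answer: 136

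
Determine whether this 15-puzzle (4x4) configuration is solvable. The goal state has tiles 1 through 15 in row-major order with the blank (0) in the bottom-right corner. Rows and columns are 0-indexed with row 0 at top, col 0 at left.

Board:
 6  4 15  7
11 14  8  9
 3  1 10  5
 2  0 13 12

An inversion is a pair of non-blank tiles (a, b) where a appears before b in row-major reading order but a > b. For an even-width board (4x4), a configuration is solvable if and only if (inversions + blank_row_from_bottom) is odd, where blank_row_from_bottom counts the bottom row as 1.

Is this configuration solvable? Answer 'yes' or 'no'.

Answer: yes

Derivation:
Inversions: 54
Blank is in row 3 (0-indexed from top), which is row 1 counting from the bottom (bottom = 1).
54 + 1 = 55, which is odd, so the puzzle is solvable.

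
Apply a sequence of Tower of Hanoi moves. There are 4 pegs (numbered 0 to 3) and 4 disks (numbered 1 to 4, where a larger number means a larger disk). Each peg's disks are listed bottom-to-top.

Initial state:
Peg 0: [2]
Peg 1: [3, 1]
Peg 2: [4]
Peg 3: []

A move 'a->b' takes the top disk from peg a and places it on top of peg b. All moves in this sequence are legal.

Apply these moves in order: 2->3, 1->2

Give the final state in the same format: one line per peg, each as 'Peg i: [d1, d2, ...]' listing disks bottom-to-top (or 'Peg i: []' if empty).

After move 1 (2->3):
Peg 0: [2]
Peg 1: [3, 1]
Peg 2: []
Peg 3: [4]

After move 2 (1->2):
Peg 0: [2]
Peg 1: [3]
Peg 2: [1]
Peg 3: [4]

Answer: Peg 0: [2]
Peg 1: [3]
Peg 2: [1]
Peg 3: [4]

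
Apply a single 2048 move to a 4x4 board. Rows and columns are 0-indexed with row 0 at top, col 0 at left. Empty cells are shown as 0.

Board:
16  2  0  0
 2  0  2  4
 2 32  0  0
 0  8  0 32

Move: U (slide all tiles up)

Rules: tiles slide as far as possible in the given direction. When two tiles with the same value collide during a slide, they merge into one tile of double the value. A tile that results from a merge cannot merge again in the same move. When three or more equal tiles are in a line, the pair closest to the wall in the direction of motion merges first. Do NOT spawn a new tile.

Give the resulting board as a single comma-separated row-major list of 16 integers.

Slide up:
col 0: [16, 2, 2, 0] -> [16, 4, 0, 0]
col 1: [2, 0, 32, 8] -> [2, 32, 8, 0]
col 2: [0, 2, 0, 0] -> [2, 0, 0, 0]
col 3: [0, 4, 0, 32] -> [4, 32, 0, 0]

Answer: 16, 2, 2, 4, 4, 32, 0, 32, 0, 8, 0, 0, 0, 0, 0, 0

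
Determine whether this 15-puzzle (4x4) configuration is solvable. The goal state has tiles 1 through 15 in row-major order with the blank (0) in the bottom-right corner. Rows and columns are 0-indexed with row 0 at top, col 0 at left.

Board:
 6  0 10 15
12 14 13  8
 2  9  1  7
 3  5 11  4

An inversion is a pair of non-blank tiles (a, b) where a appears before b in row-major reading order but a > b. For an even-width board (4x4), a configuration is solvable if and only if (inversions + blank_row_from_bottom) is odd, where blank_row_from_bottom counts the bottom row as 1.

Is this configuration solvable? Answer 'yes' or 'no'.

Inversions: 70
Blank is in row 0 (0-indexed from top), which is row 4 counting from the bottom (bottom = 1).
70 + 4 = 74, which is even, so the puzzle is not solvable.

Answer: no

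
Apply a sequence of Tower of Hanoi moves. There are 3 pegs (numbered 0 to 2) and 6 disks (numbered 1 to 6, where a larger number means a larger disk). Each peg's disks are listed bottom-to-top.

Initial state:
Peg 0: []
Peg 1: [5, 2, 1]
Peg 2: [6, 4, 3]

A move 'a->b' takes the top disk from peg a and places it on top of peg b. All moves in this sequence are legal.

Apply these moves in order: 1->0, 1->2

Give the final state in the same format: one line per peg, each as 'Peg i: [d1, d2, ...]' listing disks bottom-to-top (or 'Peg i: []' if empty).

After move 1 (1->0):
Peg 0: [1]
Peg 1: [5, 2]
Peg 2: [6, 4, 3]

After move 2 (1->2):
Peg 0: [1]
Peg 1: [5]
Peg 2: [6, 4, 3, 2]

Answer: Peg 0: [1]
Peg 1: [5]
Peg 2: [6, 4, 3, 2]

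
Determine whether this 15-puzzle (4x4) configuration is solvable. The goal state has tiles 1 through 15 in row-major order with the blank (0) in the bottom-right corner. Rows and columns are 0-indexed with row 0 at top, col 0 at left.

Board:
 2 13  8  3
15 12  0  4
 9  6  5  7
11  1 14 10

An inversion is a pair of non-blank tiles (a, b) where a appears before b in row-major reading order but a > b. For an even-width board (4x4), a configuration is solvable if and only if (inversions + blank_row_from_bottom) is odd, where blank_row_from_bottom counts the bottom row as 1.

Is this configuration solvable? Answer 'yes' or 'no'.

Answer: no

Derivation:
Inversions: 49
Blank is in row 1 (0-indexed from top), which is row 3 counting from the bottom (bottom = 1).
49 + 3 = 52, which is even, so the puzzle is not solvable.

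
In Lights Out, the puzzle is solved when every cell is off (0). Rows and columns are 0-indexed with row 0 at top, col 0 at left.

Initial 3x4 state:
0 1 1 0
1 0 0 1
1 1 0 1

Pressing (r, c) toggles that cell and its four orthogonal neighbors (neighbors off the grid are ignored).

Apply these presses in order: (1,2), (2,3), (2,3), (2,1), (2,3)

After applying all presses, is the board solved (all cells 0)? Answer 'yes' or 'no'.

Answer: no

Derivation:
After press 1 at (1,2):
0 1 0 0
1 1 1 0
1 1 1 1

After press 2 at (2,3):
0 1 0 0
1 1 1 1
1 1 0 0

After press 3 at (2,3):
0 1 0 0
1 1 1 0
1 1 1 1

After press 4 at (2,1):
0 1 0 0
1 0 1 0
0 0 0 1

After press 5 at (2,3):
0 1 0 0
1 0 1 1
0 0 1 0

Lights still on: 5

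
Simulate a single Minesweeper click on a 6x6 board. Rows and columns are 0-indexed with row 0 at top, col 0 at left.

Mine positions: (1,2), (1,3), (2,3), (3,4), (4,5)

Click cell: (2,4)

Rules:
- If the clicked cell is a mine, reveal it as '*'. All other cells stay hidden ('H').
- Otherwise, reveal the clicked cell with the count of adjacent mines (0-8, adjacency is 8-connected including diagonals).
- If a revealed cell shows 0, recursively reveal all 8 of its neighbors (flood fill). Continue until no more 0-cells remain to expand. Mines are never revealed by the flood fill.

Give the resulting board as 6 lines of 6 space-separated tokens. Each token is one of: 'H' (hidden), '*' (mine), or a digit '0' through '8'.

H H H H H H
H H H H H H
H H H H 3 H
H H H H H H
H H H H H H
H H H H H H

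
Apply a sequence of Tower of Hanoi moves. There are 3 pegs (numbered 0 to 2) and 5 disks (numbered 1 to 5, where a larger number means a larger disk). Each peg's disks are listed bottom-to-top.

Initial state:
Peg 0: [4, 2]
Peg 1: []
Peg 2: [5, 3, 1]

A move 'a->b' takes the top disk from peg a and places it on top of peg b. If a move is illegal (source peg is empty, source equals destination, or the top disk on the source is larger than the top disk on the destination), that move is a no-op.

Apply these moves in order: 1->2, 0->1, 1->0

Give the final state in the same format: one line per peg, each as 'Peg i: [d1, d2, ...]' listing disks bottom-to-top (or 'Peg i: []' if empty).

After move 1 (1->2):
Peg 0: [4, 2]
Peg 1: []
Peg 2: [5, 3, 1]

After move 2 (0->1):
Peg 0: [4]
Peg 1: [2]
Peg 2: [5, 3, 1]

After move 3 (1->0):
Peg 0: [4, 2]
Peg 1: []
Peg 2: [5, 3, 1]

Answer: Peg 0: [4, 2]
Peg 1: []
Peg 2: [5, 3, 1]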